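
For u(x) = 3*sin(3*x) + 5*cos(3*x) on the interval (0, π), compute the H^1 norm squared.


||u||_{H^1(0,π)}^2 = 170*π

u'(x) = -15*sin(3*x) + 9*cos(3*x).
Expand u² and (u')² and integrate term by term on (0, π), using: for integers n ≥ 1, ∫_0^π sin²(nx) dx = ∫_0^π cos²(nx) dx = π/2; for n ≠ n', ∫_0^π sin(nx)sin(n'x) dx = ∫_0^π cos(nx)cos(n'x) dx = 0; and by product-to-sum, ∫_0^π sin(nx)cos(n'x) dx = ½∫_0^π [sin((n+n')x) + sin((n−n')x)] dx, which is 0 when n+n' is even and 2n/(n²−n'²) when n+n' is odd (it need not vanish on (0, π)).
  u² squared terms: (3)²·∫sin(3x)² dx = 9·π/2 = 9*π/2;  (5)²·∫cos(3x)² dx = 25·π/2 = 25*π/2.
  u² cross terms: 2·(3)·(5)·∫sin(3x)·cos(3x) dx = 30·(0) = 0.
  So ∫_0^π u² dx = 9*π/2 + 25*π/2 + 0 = 17*π.
  (u')² squared terms: (-15)²·∫sin(3x)² dx = 225·π/2 = 225*π/2;  (9)²·∫cos(3x)² dx = 81·π/2 = 81*π/2.
  (u')² cross terms: 2·(-15)·(9)·∫sin(3x)·cos(3x) dx = -270·(0) = 0.
  So ∫_0^π (u')² dx = 225*π/2 + 81*π/2 + 0 = 153*π.
||u||_{H^1}^2 = (17*π) + (153*π) = 170*π.


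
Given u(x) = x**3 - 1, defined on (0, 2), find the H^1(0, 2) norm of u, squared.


||u||_{H^1}^2 = 2446/35

The H^1 norm (squared) on an interval (0, L) is
  ||u||_{H^1}^2 = ∫_0^L u(x)^2 dx + ∫_0^L u'(x)^2 dx.
Compute u'(x) = 3*x**2.
Then u(x)^2 = x**6 - 2*x**3 + 1 and u'(x)^2 = 9*x**4.
Integrate each monomial from 0 to 2 using ∫_0^2 c·x^n dx = c·2^(n+1)/(n+1):
  ∫_0^2 u(x)^2 dx = ∫_0^2 (x^6 - 2*x^3 + 1) dx. Term by term:
    ∫_0^2 x^6 dx = 128/7;  ∫_0^2 -2*x^3 dx = -8;  ∫_0^2 1 dx = 2.
  Sum: 128/7 − 8 + 2 = 86/7.
  ∫_0^2 u'(x)^2 dx = ∫_0^2 (9*x^4) dx. Term by term:
    ∫_0^2 9*x^4 dx = 288/5.
Adding: ||u||_{H^1}^2 = 86/7 + 288/5 = 2446/35.


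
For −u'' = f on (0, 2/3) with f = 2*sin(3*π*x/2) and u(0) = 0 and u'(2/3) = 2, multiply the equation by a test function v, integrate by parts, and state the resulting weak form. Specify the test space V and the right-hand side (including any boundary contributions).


V = {v ∈ H^1(0, 2/3) : v(0) = 0} (test functions vanish at x = 0 where u is specified); weak form: ∫_0^2/3 u'v' dx = ∫_0^2/3 (2*sin(3*π*x/2)) v dx + 2·v(2/3) for all v ∈ V.

Multiply both sides by a test function v and integrate from 0 to 2/3:
  ∫_0^2/3 −u''(x) v(x) dx = ∫_0^2/3 f(x) v(x) dx.
Integrate the LHS by parts once:
  ∫_0^2/3 −u'' v dx = −[u'(x) v(x)]_0^2/3 + ∫_0^2/3 u'(x) v'(x) dx.
Thus ∫_0^2/3 u'(x) v'(x) dx = ∫_0^2/3 f(x) v(x) dx + [u'(x) v(x)]_0^2/3.
Choose V so that boundary terms are either known or forced to vanish.
Mixed BC: u(0) = 0 (Dirichlet) and u'(2/3) = 2 (Neumann). Define V = {v ∈ H^1(0, 2/3) : v(0) = 0}. Then [u' v]_0^2/3 = u'(2/3)·v(2/3) − u'(0)·0 = 2·v(2/3).
Weak formulation: find u (satisfying any essential BC) such that ∫_0^2/3 u'(x) v'(x) dx = ∫_0^2/3 f v dx + 2·v(2/3) for all v ∈ V (Dirichlet at 0 absorbed into V; Neumann datum at x = 2/3 contributes the boundary term).
Substituting f(x) = 2*sin(3*π*x/2), the right-hand side is ∫_0^2/3 (2*sin(3*π*x/2)) v dx + 2·v(2/3).


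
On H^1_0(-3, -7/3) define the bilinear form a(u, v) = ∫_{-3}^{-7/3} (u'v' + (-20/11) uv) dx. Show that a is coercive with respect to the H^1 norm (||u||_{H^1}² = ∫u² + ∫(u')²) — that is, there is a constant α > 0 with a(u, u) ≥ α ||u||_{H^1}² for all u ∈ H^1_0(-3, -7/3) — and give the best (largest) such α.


α = (-80 + 99*π^2)/(11*(4 + 9*π^2))

Coercivity of a(·,·) on H^1_0(-3, -7/3) means a(u, u) ≥ α ||u||_{H^1}² for every u ∈ H^1_0.
The interval has length L = 2/3, and Poincaré/coercivity depend only on L. Here a(u, u) = ∫(u')² + (-20/11)·∫u².
Here c = -20/11 < 0 with |c| < (π/L)² = 9*π^2/4, so coercivity still holds. The condition a(u,u) ≥ α||u||_{H^1}² reads (1−α)∫(u')² ≥ (α−c)∫u². Any admissible α is ≤ 1 (rapidly oscillating u have ∫u²/∫(u')² → 0), and α = 1 would force 0 ≥ (1−c)∫u², impossible since c < 1; so 1−α > 0. By the sharp Poincaré inequality on H^1_0 of an interval of length L, ∫(u')² ≥ (π/L)²∫u² with equality for the first sine mode sin(π(x−x₀)/L) (x₀ the left endpoint), so the inequality holds for all u iff (1−α)(π/L)² ≥ α − c, i.e. α ≤ ((π/L)² + c)/((π/L)² + 1) = (1 + c(L/π)²)/(1 + (L/π)²). (Direct route, valid since c ≤ 0: Poincaré gives c∫u² ≥ c(L/π)²∫(u')², so a(u,u) ≥ (1 + c(L/π)²)∫(u')², while ||u||_{H^1}² ≤ (1 + (L/π)²)∫(u')²; dividing yields the same α.) With (π/L)² = 9*π^2/4 and c = -20/11, the largest admissible constant is α = ((π/L)² + c)/((π/L)² + 1).
Simplifying, α = (-80 + 99*π^2)/(11*(4 + 9*π^2)).


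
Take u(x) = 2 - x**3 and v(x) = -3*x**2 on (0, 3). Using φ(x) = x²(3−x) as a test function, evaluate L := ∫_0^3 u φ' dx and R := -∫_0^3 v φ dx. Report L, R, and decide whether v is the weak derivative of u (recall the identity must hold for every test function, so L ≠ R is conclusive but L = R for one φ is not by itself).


LHS = 729/10, RHS = 729/10. Yes, v = u' weakly.

u(x) = 2 - x**3, classical derivative u'(x) = -3*x**2.
φ(x) = x²(3−x), so φ'(x) = 3*x*(2 - x).
Note φ(0) = φ(3) = 0, so the boundary term u·φ vanishes.
LHS = ∫_0^3 u(x) φ'(x) dx = ∫_0^3 (3*x^5 - 6*x^4 - 6*x^2 + 12*x) dx. Term by term:
  ∫_0^3 3*x^5 dx = 729/2;  ∫_0^3 -6*x^4 dx = -1458/5;  ∫_0^3 -6*x^2 dx = -54;
  ∫_0^3 12*x dx = 54.
Sum: 729/2 − 1458/5 − 54 + 54 = 729/10.
So LHS = 729/10.
∫_0^3 v(x) φ(x) dx = ∫_0^3 (3*x^5 - 9*x^4) dx. Term by term:
  ∫_0^3 3*x^5 dx = 729/2;  ∫_0^3 -9*x^4 dx = -2187/5.
Sum: 729/2 − 2187/5 = -729/10.
So RHS = -∫_0^3 v(x) φ(x) dx = 729/10.
LHS = RHS, so the identity holds for this test φ.
Moreover u is smooth here and v(x) = u'(x) = -3*x**2 pointwise, so the identity holds for every test function. Hence v is the weak derivative of u.


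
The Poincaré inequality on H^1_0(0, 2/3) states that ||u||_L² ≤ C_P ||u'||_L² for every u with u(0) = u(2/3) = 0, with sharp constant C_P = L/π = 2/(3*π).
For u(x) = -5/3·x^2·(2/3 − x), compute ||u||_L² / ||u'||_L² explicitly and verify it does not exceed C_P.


||u||_L² / ||u'||_L² = sqrt(14)/21 < C_P = 2/(3*π).

u(x) = -5/3·x^2·(2/3 − x), so u'(x) = 5*x*(9*x - 4)/9.
u(x) = -5/3·x^2·(2/3 − x) vanishes at x = 0 and x = 2/3, so u ∈ H^1_0(0, 2/3). Differentiate via the product rule and integrate the resulting polynomials term by term.
  ∫_0^2/3 u² dx = ∫_0^2/3 (25*x^6/9 - 100*x^5/27 + 100*x^4/81) dx. Term by term:
    ∫_0^2/3 25*x^6/9 dx = 3200/137781;  ∫_0^2/3 -100*x^5/27 dx = -3200/59049;  ∫_0^2/3 100*x^4/81 dx = 640/19683.
  Sum: 3200/137781 − 3200/59049 + 640/19683 = 640/413343.
  ∫_0^2/3 (u')² dx = ∫_0^2/3 (25*x^4 - 200*x^3/9 + 400*x^2/81) dx. Term by term:
    ∫_0^2/3 25*x^4 dx = 160/243;  ∫_0^2/3 -200*x^3/9 dx = -800/729;  ∫_0^2/3 400*x^2/81 dx = 3200/6561.
  Sum: 160/243 − 800/729 + 3200/6561 = 320/6561.
∫_0^2/3 u² dx = 640/413343, so ||u||_L² = 8*sqrt(70)/1701.
∫_0^2/3 (u')² dx = 320/6561, so ||u'||_L² = 8*sqrt(5)/81.
Ratio ||u||_L² / ||u'||_L² = sqrt(14)/21.
Sharp Poincaré constant on H^1_0(0, 2/3) is C_P = L/π = 2/(3*π), achieved by sin(3*π/2·x).
A polynomial bump cannot attain the sharp Poincaré constant (only the first sine eigenfunction does), so the ratio is strictly less than C_P, consistent with ||u||_L² ≤ C_P ||u'||_L².


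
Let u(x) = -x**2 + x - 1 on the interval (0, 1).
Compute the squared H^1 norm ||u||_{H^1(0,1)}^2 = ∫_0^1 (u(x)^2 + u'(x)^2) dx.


||u||_{H^1}^2 = 31/30

The H^1 norm (squared) on an interval (0, L) is
  ||u||_{H^1}^2 = ∫_0^L u(x)^2 dx + ∫_0^L u'(x)^2 dx.
Compute u'(x) = 1 - 2*x.
Then u(x)^2 = x**4 - 2*x**3 + 3*x**2 - 2*x + 1 and u'(x)^2 = 4*x**2 - 4*x + 1.
Integrate each monomial from 0 to 1 using ∫_0^1 c·x^n dx = c·1^(n+1)/(n+1):
  ∫_0^1 u(x)^2 dx = ∫_0^1 (x^4 - 2*x^3 + 3*x^2 - 2*x + 1) dx. Term by term:
    ∫_0^1 x^4 dx = 1/5;  ∫_0^1 -2*x^3 dx = -1/2;  ∫_0^1 3*x^2 dx = 1;
    ∫_0^1 -2*x dx = -1;  ∫_0^1 1 dx = 1.
  Sum: 1/5 − 1/2 + 1 − 1 + 1 = 7/10.
  ∫_0^1 u'(x)^2 dx = ∫_0^1 (4*x^2 - 4*x + 1) dx. Term by term:
    ∫_0^1 4*x^2 dx = 4/3;  ∫_0^1 -4*x dx = -2;  ∫_0^1 1 dx = 1.
  Sum: 4/3 − 2 + 1 = 1/3.
Adding: ||u||_{H^1}^2 = 7/10 + 1/3 = 31/30.


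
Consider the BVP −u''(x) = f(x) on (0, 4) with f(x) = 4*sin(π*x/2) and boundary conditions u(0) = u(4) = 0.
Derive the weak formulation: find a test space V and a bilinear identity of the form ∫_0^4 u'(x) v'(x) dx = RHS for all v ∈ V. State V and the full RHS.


V = H^1_0(0, 4) (so v(0) = v(4) = 0); weak form: ∫_0^4 u'v' dx = ∫_0^4 (4*sin(π*x/2)) v dx for all v ∈ V.

Multiply both sides by a test function v and integrate from 0 to 4:
  ∫_0^4 −u''(x) v(x) dx = ∫_0^4 f(x) v(x) dx.
Integrate the LHS by parts once:
  ∫_0^4 −u'' v dx = −[u'(x) v(x)]_0^4 + ∫_0^4 u'(x) v'(x) dx.
Thus ∫_0^4 u'(x) v'(x) dx = ∫_0^4 f(x) v(x) dx + [u'(x) v(x)]_0^4.
Choose V so that boundary terms are either known or forced to vanish.
u is Dirichlet: u(0) = u(4) = 0. Let V = H^1_0(0, 4); then v(0) = v(4) = 0, and [u' v]_0^4 = 0.
Weak formulation: find u (satisfying any essential BC) such that ∫_0^4 u'(x) v'(x) dx = ∫_0^4 f v dx for all v ∈ V.
Substituting f(x) = 4*sin(π*x/2), the right-hand side is ∫_0^4 (4*sin(π*x/2)) v dx.


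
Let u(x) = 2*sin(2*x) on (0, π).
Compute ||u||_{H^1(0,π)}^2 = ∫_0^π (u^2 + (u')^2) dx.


||u||_{H^1(0,π)}^2 = 10*π

u'(x) = 4*cos(2*x).
Expand u² and (u')² and integrate term by term on (0, π), using: for integers n ≥ 1, ∫_0^π sin²(nx) dx = ∫_0^π cos²(nx) dx = π/2; for n ≠ n', ∫_0^π sin(nx)sin(n'x) dx = ∫_0^π cos(nx)cos(n'x) dx = 0; and by product-to-sum, ∫_0^π sin(nx)cos(n'x) dx = ½∫_0^π [sin((n+n')x) + sin((n−n')x)] dx, which is 0 when n+n' is even and 2n/(n²−n'²) when n+n' is odd (it need not vanish on (0, π)).
  u² squared terms: (2)²·∫sin(2x)² dx = 4·π/2 = 2*π.
  So ∫_0^π u² dx = 2*π.
  (u')² squared terms: (4)²·∫cos(2x)² dx = 16·π/2 = 8*π.
  So ∫_0^π (u')² dx = 8*π.
||u||_{H^1}^2 = (2*π) + (8*π) = 10*π.


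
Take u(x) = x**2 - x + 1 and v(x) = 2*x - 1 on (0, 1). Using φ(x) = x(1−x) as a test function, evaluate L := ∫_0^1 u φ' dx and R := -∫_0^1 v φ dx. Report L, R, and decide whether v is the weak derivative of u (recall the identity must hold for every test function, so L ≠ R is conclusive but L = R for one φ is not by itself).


LHS = 0, RHS = 0. Yes, v = u' weakly.

u(x) = x**2 - x + 1, classical derivative u'(x) = 2*x - 1.
φ(x) = x(1−x), so φ'(x) = 1 - 2*x.
Note φ(0) = φ(1) = 0, so the boundary term u·φ vanishes.
LHS = ∫_0^1 u(x) φ'(x) dx = ∫_0^1 (-2*x^3 + 3*x^2 - 3*x + 1) dx. Term by term:
  ∫_0^1 -2*x^3 dx = -1/2;  ∫_0^1 3*x^2 dx = 1;  ∫_0^1 -3*x dx = -3/2;
  ∫_0^1 1 dx = 1.
Sum: -1/2 + 1 − 3/2 + 1 = 0.
So LHS = 0.
∫_0^1 v(x) φ(x) dx = ∫_0^1 (-2*x^3 + 3*x^2 - x) dx. Term by term:
  ∫_0^1 -2*x^3 dx = -1/2;  ∫_0^1 3*x^2 dx = 1;  ∫_0^1 -x dx = -1/2.
Sum: -1/2 + 1 − 1/2 = 0.
So RHS = -∫_0^1 v(x) φ(x) dx = 0.
LHS = RHS, so the identity holds for this test φ.
Moreover u is smooth here and v(x) = u'(x) = 2*x - 1 pointwise, so the identity holds for every test function. Hence v is the weak derivative of u.


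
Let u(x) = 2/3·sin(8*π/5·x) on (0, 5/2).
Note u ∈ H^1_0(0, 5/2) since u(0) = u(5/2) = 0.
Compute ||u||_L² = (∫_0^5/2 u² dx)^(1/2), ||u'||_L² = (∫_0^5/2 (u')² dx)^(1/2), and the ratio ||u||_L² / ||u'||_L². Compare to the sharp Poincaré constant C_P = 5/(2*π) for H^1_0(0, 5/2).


||u||_L² / ||u'||_L² = 5/(8*π) < C_P = 5/(2*π).

u(x) = 2/3·sin(8*π/5·x), so u'(x) = 16*π*cos(8*π*x/5)/15.
Writing u(x) = A·sin(kπx/L) with A = 2/3 and k = 4, use ∫_0^L sin²(kπx/L) dx = L/2 and ∫_0^L cos²(kπx/L) dx = L/2.
u² = 4/9·sin²(8*π/5·x) and (u')² = 256*π^2/225·cos²(8*π/5·x), and each of sin², cos² integrates to L/2 = 5/4 over (0, 5/2).
∫_0^5/2 u² dx = 5/9, so ||u||_L² = sqrt(5)/3.
∫_0^5/2 (u')² dx = 64*π^2/45, so ||u'||_L² = 8*sqrt(5)*π/15.
Ratio ||u||_L² / ||u'||_L² = 5/(8*π).
Sharp Poincaré constant on H^1_0(0, 5/2) is C_P = L/π = 5/(2*π), achieved by sin(2*π/5·x).
This is the k = 4 harmonic; the ratio L/(kπ) is strictly less than C_P = L/π, consistent with the sharp inequality ||u||_L² ≤ C_P ||u'||_L².


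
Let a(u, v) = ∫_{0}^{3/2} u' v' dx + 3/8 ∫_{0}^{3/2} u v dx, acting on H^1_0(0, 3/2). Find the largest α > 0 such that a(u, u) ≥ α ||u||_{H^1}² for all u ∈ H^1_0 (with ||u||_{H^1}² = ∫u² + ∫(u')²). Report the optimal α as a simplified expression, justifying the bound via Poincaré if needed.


α = (27 + 32*π^2)/(8*(9 + 4*π^2))

Coercivity of a(·,·) on H^1_0(0, 3/2) means a(u, u) ≥ α ||u||_{H^1}² for every u ∈ H^1_0.
The interval has length L = 3/2, and Poincaré/coercivity depend only on L. Here a(u, u) = ∫(u')² + (3/8)·∫u².
Here 0 < c = 3/8 < 1. The condition a(u,u) ≥ α||u||_{H^1}² reads (1−α)∫(u')² ≥ (α−c)∫u². Any admissible α is ≤ 1 (rapidly oscillating u have ∫u²/∫(u')² → 0), and α = 1 would force 0 ≥ (1−c)∫u², impossible since c < 1; so 1−α > 0. By the sharp Poincaré inequality on H^1_0 of an interval of length L, ∫(u')² ≥ (π/L)²∫u² with equality for the first sine mode sin(π(x−x₀)/L) (x₀ the left endpoint), so the inequality holds for all u iff (1−α)(π/L)² ≥ α − c, i.e. α ≤ ((π/L)² + c)/((π/L)² + 1) = (1 + c(L/π)²)/(1 + (L/π)²). With (π/L)² = 4*π^2/9 and c = 3/8, the largest admissible constant is α = ((π/L)² + c)/((π/L)² + 1).
Simplifying, α = (27 + 32*π^2)/(8*(9 + 4*π^2)).


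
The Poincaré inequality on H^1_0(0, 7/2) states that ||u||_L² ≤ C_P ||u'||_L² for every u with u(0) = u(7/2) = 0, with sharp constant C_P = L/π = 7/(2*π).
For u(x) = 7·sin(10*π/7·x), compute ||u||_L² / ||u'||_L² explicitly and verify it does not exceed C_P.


||u||_L² / ||u'||_L² = 7/(10*π) < C_P = 7/(2*π).

u(x) = 7·sin(10*π/7·x), so u'(x) = 10*π*cos(10*π*x/7).
Writing u(x) = A·sin(kπx/L) with A = 7 and k = 5, use ∫_0^L sin²(kπx/L) dx = L/2 and ∫_0^L cos²(kπx/L) dx = L/2.
u² = 49·sin²(10*π/7·x) and (u')² = 100*π^2·cos²(10*π/7·x), and each of sin², cos² integrates to L/2 = 7/4 over (0, 7/2).
∫_0^7/2 u² dx = 343/4, so ||u||_L² = 7*sqrt(7)/2.
∫_0^7/2 (u')² dx = 175*π^2, so ||u'||_L² = 5*sqrt(7)*π.
Ratio ||u||_L² / ||u'||_L² = 7/(10*π).
Sharp Poincaré constant on H^1_0(0, 7/2) is C_P = L/π = 7/(2*π), achieved by sin(2*π/7·x).
This is the k = 5 harmonic; the ratio L/(kπ) is strictly less than C_P = L/π, consistent with the sharp inequality ||u||_L² ≤ C_P ||u'||_L².


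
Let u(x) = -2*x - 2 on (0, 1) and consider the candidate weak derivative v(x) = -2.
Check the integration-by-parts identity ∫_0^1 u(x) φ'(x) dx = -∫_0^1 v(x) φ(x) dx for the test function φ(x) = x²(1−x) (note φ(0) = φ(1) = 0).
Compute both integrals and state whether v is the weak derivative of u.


LHS = 1/6, RHS = 1/6. Yes, v = u' weakly.

u(x) = -2*x - 2, classical derivative u'(x) = -2.
φ(x) = x²(1−x), so φ'(x) = x*(2 - 3*x).
Note φ(0) = φ(1) = 0, so the boundary term u·φ vanishes.
LHS = ∫_0^1 u(x) φ'(x) dx = ∫_0^1 (6*x^3 + 2*x^2 - 4*x) dx. Term by term:
  ∫_0^1 6*x^3 dx = 3/2;  ∫_0^1 2*x^2 dx = 2/3;  ∫_0^1 -4*x dx = -2.
Sum: 3/2 + 2/3 − 2 = 1/6.
So LHS = 1/6.
∫_0^1 v(x) φ(x) dx = ∫_0^1 (2*x^3 - 2*x^2) dx. Term by term:
  ∫_0^1 2*x^3 dx = 1/2;  ∫_0^1 -2*x^2 dx = -2/3.
Sum: 1/2 − 2/3 = -1/6.
So RHS = -∫_0^1 v(x) φ(x) dx = 1/6.
LHS = RHS, so the identity holds for this test φ.
Moreover u is smooth here and v(x) = u'(x) = -2 pointwise, so the identity holds for every test function. Hence v is the weak derivative of u.


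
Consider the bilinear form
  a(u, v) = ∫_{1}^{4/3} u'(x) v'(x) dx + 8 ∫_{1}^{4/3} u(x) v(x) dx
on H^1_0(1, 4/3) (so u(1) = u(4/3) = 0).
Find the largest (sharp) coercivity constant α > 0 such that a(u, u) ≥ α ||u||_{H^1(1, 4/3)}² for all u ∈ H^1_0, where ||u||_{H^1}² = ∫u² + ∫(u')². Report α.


α = 1

Coercivity of a(·,·) on H^1_0(1, 4/3) means a(u, u) ≥ α ||u||_{H^1}² for every u ∈ H^1_0.
The interval has length L = 1/3, and Poincaré/coercivity depend only on L. Here a(u, u) = ∫(u')² + (8)·∫u².
Here c = 8 ≥ 1, so a(u,u) = ∫(u')² + c∫u² ≥ ∫(u')² + ∫u² = ||u||_{H^1}², i.e. α = 1 works. No larger α is possible: a(u,u) ≥ α||u||_{H^1}² means (1−α)∫(u')² ≥ (α−c)∫u², and for the modes u_n = sin(nπ(x−x₀)/L) (x₀ the left endpoint) one has ∫u_n²/∫(u_n')² = (L/(nπ))² → 0, so a(u_n,u_n)/||u_n||_{H^1}² → 1. Hence the optimal constant is α = 1.
Therefore α = 1.


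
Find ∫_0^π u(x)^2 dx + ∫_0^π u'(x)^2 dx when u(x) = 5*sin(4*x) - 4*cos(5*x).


||u||_{H^1(0,π)}^2 = 8320/9 + 841*π/2

u'(x) = 20*sin(5*x) + 20*cos(4*x).
Expand u² and (u')² and integrate term by term on (0, π), using: for integers n ≥ 1, ∫_0^π sin²(nx) dx = ∫_0^π cos²(nx) dx = π/2; for n ≠ n', ∫_0^π sin(nx)sin(n'x) dx = ∫_0^π cos(nx)cos(n'x) dx = 0; and by product-to-sum, ∫_0^π sin(nx)cos(n'x) dx = ½∫_0^π [sin((n+n')x) + sin((n−n')x)] dx, which is 0 when n+n' is even and 2n/(n²−n'²) when n+n' is odd (it need not vanish on (0, π)).
  u² squared terms: (-4)²·∫cos(5x)² dx = 16·π/2 = 8*π;  (5)²·∫sin(4x)² dx = 25·π/2 = 25*π/2.
  u² cross terms: 2·(-4)·(5)·∫cos(5x)·sin(4x) dx = -40·(-8/9) = 320/9.
  So ∫_0^π u² dx = 8*π + 25*π/2 + 320/9 = 320/9 + 41*π/2.
  (u')² squared terms: (20)²·∫cos(4x)² dx = 400·π/2 = 200*π;  (20)²·∫sin(5x)² dx = 400·π/2 = 200*π.
  (u')² cross terms: 2·(20)·(20)·∫cos(4x)·sin(5x) dx = 800·(10/9) = 8000/9.
  So ∫_0^π (u')² dx = 200*π + 200*π + 8000/9 = 8000/9 + 400*π.
||u||_{H^1}^2 = (320/9 + 41*π/2) + (8000/9 + 400*π) = 8320/9 + 841*π/2.


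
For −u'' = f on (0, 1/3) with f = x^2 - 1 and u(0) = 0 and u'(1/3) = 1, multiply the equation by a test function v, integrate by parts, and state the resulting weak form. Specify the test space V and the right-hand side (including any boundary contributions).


V = {v ∈ H^1(0, 1/3) : v(0) = 0} (test functions vanish at x = 0 where u is specified); weak form: ∫_0^1/3 u'v' dx = ∫_0^1/3 (x^2 - 1) v dx + v(1/3) for all v ∈ V.

Multiply both sides by a test function v and integrate from 0 to 1/3:
  ∫_0^1/3 −u''(x) v(x) dx = ∫_0^1/3 f(x) v(x) dx.
Integrate the LHS by parts once:
  ∫_0^1/3 −u'' v dx = −[u'(x) v(x)]_0^1/3 + ∫_0^1/3 u'(x) v'(x) dx.
Thus ∫_0^1/3 u'(x) v'(x) dx = ∫_0^1/3 f(x) v(x) dx + [u'(x) v(x)]_0^1/3.
Choose V so that boundary terms are either known or forced to vanish.
Mixed BC: u(0) = 0 (Dirichlet) and u'(1/3) = 1 (Neumann). Define V = {v ∈ H^1(0, 1/3) : v(0) = 0}. Then [u' v]_0^1/3 = u'(1/3)·v(1/3) − u'(0)·0 = v(1/3).
Weak formulation: find u (satisfying any essential BC) such that ∫_0^1/3 u'(x) v'(x) dx = ∫_0^1/3 f v dx + v(1/3) for all v ∈ V (Dirichlet at 0 absorbed into V; Neumann datum at x = 1/3 contributes the boundary term).
Substituting f(x) = x^2 - 1, the right-hand side is ∫_0^1/3 (x^2 - 1) v dx + v(1/3).


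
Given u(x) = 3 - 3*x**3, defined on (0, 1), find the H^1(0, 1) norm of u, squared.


||u||_{H^1}^2 = 1539/70

The H^1 norm (squared) on an interval (0, L) is
  ||u||_{H^1}^2 = ∫_0^L u(x)^2 dx + ∫_0^L u'(x)^2 dx.
Compute u'(x) = -9*x**2.
Then u(x)^2 = 9*x**6 - 18*x**3 + 9 and u'(x)^2 = 81*x**4.
Integrate each monomial from 0 to 1 using ∫_0^1 c·x^n dx = c·1^(n+1)/(n+1):
  ∫_0^1 u(x)^2 dx = ∫_0^1 (9*x^6 - 18*x^3 + 9) dx. Term by term:
    ∫_0^1 9*x^6 dx = 9/7;  ∫_0^1 -18*x^3 dx = -9/2;  ∫_0^1 9 dx = 9.
  Sum: 9/7 − 9/2 + 9 = 81/14.
  ∫_0^1 u'(x)^2 dx = ∫_0^1 (81*x^4) dx. Term by term:
    ∫_0^1 81*x^4 dx = 81/5.
Adding: ||u||_{H^1}^2 = 81/14 + 81/5 = 1539/70.


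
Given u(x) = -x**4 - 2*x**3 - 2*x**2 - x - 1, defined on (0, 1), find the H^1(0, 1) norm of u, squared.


||u||_{H^1}^2 = 39883/630

The H^1 norm (squared) on an interval (0, L) is
  ||u||_{H^1}^2 = ∫_0^L u(x)^2 dx + ∫_0^L u'(x)^2 dx.
Compute u'(x) = -4*x**3 - 6*x**2 - 4*x - 1.
Then u(x)^2 = x**8 + 4*x**7 + 8*x**6 + 10*x**5 + 10*x**4 + 8*x**3 + 5*x**2 + 2*x + 1 and u'(x)^2 = 16*x**6 + 48*x**5 + 68*x**4 + 56*x**3 + 28*x**2 + 8*x + 1.
Integrate each monomial from 0 to 1 using ∫_0^1 c·x^n dx = c·1^(n+1)/(n+1):
  ∫_0^1 u(x)^2 dx = ∫_0^1 (x^8 + 4*x^7 + 8*x^6 + 10*x^5 + 10*x^4 + 8*x^3 + 5*x^2 + 2*x + 1) dx. Term by term:
    ∫_0^1 x^8 dx = 1/9;  ∫_0^1 4*x^7 dx = 1/2;  ∫_0^1 8*x^6 dx = 8/7;
    ∫_0^1 10*x^5 dx = 5/3;  ∫_0^1 10*x^4 dx = 2;  ∫_0^1 8*x^3 dx = 2;
    ∫_0^1 5*x^2 dx = 5/3;  ∫_0^1 2*x dx = 1;  ∫_0^1 1 dx = 1.
  Sum: 1/9 + 1/2 + 8/7 + 5/3 + 2 + 2 + 5/3 + 1 + 1 = 1397/126.
  ∫_0^1 u'(x)^2 dx = ∫_0^1 (16*x^6 + 48*x^5 + 68*x^4 + 56*x^3 + 28*x^2 + 8*x + 1) dx. Term by term:
    ∫_0^1 16*x^6 dx = 16/7;  ∫_0^1 48*x^5 dx = 8;  ∫_0^1 68*x^4 dx = 68/5;
    ∫_0^1 56*x^3 dx = 14;  ∫_0^1 28*x^2 dx = 28/3;  ∫_0^1 8*x dx = 4;
    ∫_0^1 1 dx = 1.
  Sum: 16/7 + 8 + 68/5 + 14 + 28/3 + 4 + 1 = 5483/105.
Adding: ||u||_{H^1}^2 = 1397/126 + 5483/105 = 39883/630.


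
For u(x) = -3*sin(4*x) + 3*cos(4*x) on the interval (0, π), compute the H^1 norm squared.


||u||_{H^1(0,π)}^2 = 153*π

u'(x) = -12*sin(4*x) - 12*cos(4*x).
Expand u² and (u')² and integrate term by term on (0, π), using: for integers n ≥ 1, ∫_0^π sin²(nx) dx = ∫_0^π cos²(nx) dx = π/2; for n ≠ n', ∫_0^π sin(nx)sin(n'x) dx = ∫_0^π cos(nx)cos(n'x) dx = 0; and by product-to-sum, ∫_0^π sin(nx)cos(n'x) dx = ½∫_0^π [sin((n+n')x) + sin((n−n')x)] dx, which is 0 when n+n' is even and 2n/(n²−n'²) when n+n' is odd (it need not vanish on (0, π)).
  u² squared terms: (-3)²·∫sin(4x)² dx = 9·π/2 = 9*π/2;  (3)²·∫cos(4x)² dx = 9·π/2 = 9*π/2.
  u² cross terms: 2·(-3)·(3)·∫sin(4x)·cos(4x) dx = -18·(0) = 0.
  So ∫_0^π u² dx = 9*π/2 + 9*π/2 + 0 = 9*π.
  (u')² squared terms: (-12)²·∫cos(4x)² dx = 144·π/2 = 72*π;  (-12)²·∫sin(4x)² dx = 144·π/2 = 72*π.
  (u')² cross terms: 2·(-12)·(-12)·∫cos(4x)·sin(4x) dx = 288·(0) = 0.
  So ∫_0^π (u')² dx = 72*π + 72*π + 0 = 144*π.
||u||_{H^1}^2 = (9*π) + (144*π) = 153*π.


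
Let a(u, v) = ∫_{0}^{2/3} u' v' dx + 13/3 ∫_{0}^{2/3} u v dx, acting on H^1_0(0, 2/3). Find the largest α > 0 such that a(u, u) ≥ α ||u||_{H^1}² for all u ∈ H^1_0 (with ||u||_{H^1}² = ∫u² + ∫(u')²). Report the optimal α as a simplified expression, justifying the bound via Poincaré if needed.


α = 1

Coercivity of a(·,·) on H^1_0(0, 2/3) means a(u, u) ≥ α ||u||_{H^1}² for every u ∈ H^1_0.
The interval has length L = 2/3, and Poincaré/coercivity depend only on L. Here a(u, u) = ∫(u')² + (13/3)·∫u².
Here c = 13/3 ≥ 1, so a(u,u) = ∫(u')² + c∫u² ≥ ∫(u')² + ∫u² = ||u||_{H^1}², i.e. α = 1 works. No larger α is possible: a(u,u) ≥ α||u||_{H^1}² means (1−α)∫(u')² ≥ (α−c)∫u², and for the modes u_n = sin(nπ(x−x₀)/L) (x₀ the left endpoint) one has ∫u_n²/∫(u_n')² = (L/(nπ))² → 0, so a(u_n,u_n)/||u_n||_{H^1}² → 1. Hence the optimal constant is α = 1.
Therefore α = 1.


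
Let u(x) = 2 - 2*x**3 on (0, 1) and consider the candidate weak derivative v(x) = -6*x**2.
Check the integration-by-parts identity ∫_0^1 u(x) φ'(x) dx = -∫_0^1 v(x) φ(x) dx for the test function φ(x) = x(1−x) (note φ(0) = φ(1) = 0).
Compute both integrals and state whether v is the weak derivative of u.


LHS = 3/10, RHS = 3/10. Yes, v = u' weakly.

u(x) = 2 - 2*x**3, classical derivative u'(x) = -6*x**2.
φ(x) = x(1−x), so φ'(x) = 1 - 2*x.
Note φ(0) = φ(1) = 0, so the boundary term u·φ vanishes.
LHS = ∫_0^1 u(x) φ'(x) dx = ∫_0^1 (4*x^4 - 2*x^3 - 4*x + 2) dx. Term by term:
  ∫_0^1 4*x^4 dx = 4/5;  ∫_0^1 -2*x^3 dx = -1/2;  ∫_0^1 -4*x dx = -2;
  ∫_0^1 2 dx = 2.
Sum: 4/5 − 1/2 − 2 + 2 = 3/10.
So LHS = 3/10.
∫_0^1 v(x) φ(x) dx = ∫_0^1 (6*x^4 - 6*x^3) dx. Term by term:
  ∫_0^1 6*x^4 dx = 6/5;  ∫_0^1 -6*x^3 dx = -3/2.
Sum: 6/5 − 3/2 = -3/10.
So RHS = -∫_0^1 v(x) φ(x) dx = 3/10.
LHS = RHS, so the identity holds for this test φ.
Moreover u is smooth here and v(x) = u'(x) = -6*x**2 pointwise, so the identity holds for every test function. Hence v is the weak derivative of u.


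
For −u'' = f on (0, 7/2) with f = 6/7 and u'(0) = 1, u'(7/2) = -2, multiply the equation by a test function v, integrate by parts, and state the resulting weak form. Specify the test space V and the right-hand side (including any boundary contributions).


V = H^1(0, 7/2) (v unrestricted at boundary; u is determined up to an additive constant); weak form: ∫_0^7/2 u'v' dx = ∫_0^7/2 (6/7) v dx − 2·v(7/2) − v(0) for all v ∈ V.

Multiply both sides by a test function v and integrate from 0 to 7/2:
  ∫_0^7/2 −u''(x) v(x) dx = ∫_0^7/2 f(x) v(x) dx.
Integrate the LHS by parts once:
  ∫_0^7/2 −u'' v dx = −[u'(x) v(x)]_0^7/2 + ∫_0^7/2 u'(x) v'(x) dx.
Thus ∫_0^7/2 u'(x) v'(x) dx = ∫_0^7/2 f(x) v(x) dx + [u'(x) v(x)]_0^7/2.
Choose V so that boundary terms are either known or forced to vanish.
u has inhomogeneous Neumann u'(0) = 1, u'(7/2) = -2. [u' v]_0^7/2 = (-2)·v(7/2) − (1)·v(0) = − 2·v(7/2) − v(0). Take V = H^1(0, 7/2); boundary term becomes part of RHS.
Weak formulation: find u (satisfying any essential BC) such that ∫_0^7/2 u'(x) v'(x) dx = ∫_0^7/2 f v dx − 2·v(7/2) − v(0) for all v ∈ V (Neumann data are natural BCs: they enter the RHS as boundary terms).
Substituting f(x) = 6/7, the right-hand side is ∫_0^7/2 (6/7) v dx − 2·v(7/2) − v(0).
Compatibility check (pure Neumann): taking v ≡ 1 ∈ V gives 0 = ∫_0^7/2 f dx + (-2) − (1), i.e. ∫_0^7/2 f dx must equal u'(0) − u'(7/2) = 3. Indeed ∫_0^7/2 (6/7) dx = 3, so the data are compatible. The solution is then unique only up to an additive constant (fix it e.g. by requiring ∫_0^7/2 u dx = 0).


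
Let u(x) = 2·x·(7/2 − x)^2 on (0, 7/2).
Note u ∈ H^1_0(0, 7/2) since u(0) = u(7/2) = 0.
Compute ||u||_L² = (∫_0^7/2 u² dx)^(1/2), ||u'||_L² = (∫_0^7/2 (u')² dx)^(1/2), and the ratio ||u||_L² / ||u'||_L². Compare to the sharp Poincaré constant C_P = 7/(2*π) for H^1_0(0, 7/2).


||u||_L² / ||u'||_L² = sqrt(14)/4 < C_P = 7/(2*π).

u(x) = 2·x·(7/2 − x)^2, so u'(x) = (x - 7/2)*(6*x - 7).
u(x) = 2·x·(7/2 − x)^2 vanishes at x = 0 and x = 7/2, so u ∈ H^1_0(0, 7/2). Differentiate via the product rule and integrate the resulting polynomials term by term.
  ∫_0^7/2 u² dx = ∫_0^7/2 (4*x^6 - 56*x^5 + 294*x^4 - 686*x^3 + 2401*x^2/4) dx. Term by term:
    ∫_0^7/2 4*x^6 dx = 117649/32;  ∫_0^7/2 -56*x^5 dx = -823543/48;  ∫_0^7/2 294*x^4 dx = 2470629/80;
    ∫_0^7/2 -686*x^3 dx = -823543/32;  ∫_0^7/2 2401*x^2/4 dx = 823543/96.
  Sum: 117649/32 − 823543/48 + 2470629/80 − 823543/32 + 823543/96 = 117649/480.
  ∫_0^7/2 (u')² dx = ∫_0^7/2 (36*x^4 - 336*x^3 + 1078*x^2 - 1372*x + 2401/4) dx. Term by term:
    ∫_0^7/2 36*x^4 dx = 151263/40;  ∫_0^7/2 -336*x^3 dx = -50421/4;  ∫_0^7/2 1078*x^2 dx = 184877/12;
    ∫_0^7/2 -1372*x dx = -16807/2;  ∫_0^7/2 2401/4 dx = 16807/8.
  Sum: 151263/40 − 50421/4 + 184877/12 − 16807/2 + 16807/8 = 16807/60.
∫_0^7/2 u² dx = 117649/480, so ||u||_L² = 343*sqrt(30)/120.
∫_0^7/2 (u')² dx = 16807/60, so ||u'||_L² = 49*sqrt(105)/30.
Ratio ||u||_L² / ||u'||_L² = sqrt(14)/4.
Sharp Poincaré constant on H^1_0(0, 7/2) is C_P = L/π = 7/(2*π), achieved by sin(2*π/7·x).
A polynomial bump cannot attain the sharp Poincaré constant (only the first sine eigenfunction does), so the ratio is strictly less than C_P, consistent with ||u||_L² ≤ C_P ||u'||_L².


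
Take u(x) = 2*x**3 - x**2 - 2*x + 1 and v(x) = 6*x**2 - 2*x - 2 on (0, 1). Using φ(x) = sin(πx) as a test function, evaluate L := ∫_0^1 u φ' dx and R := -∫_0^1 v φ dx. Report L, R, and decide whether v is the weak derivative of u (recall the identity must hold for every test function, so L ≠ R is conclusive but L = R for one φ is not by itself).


LHS = 24/π^3, RHS = 24/π^3. Yes, v = u' weakly.

u(x) = 2*x**3 - x**2 - 2*x + 1, classical derivative u'(x) = 6*x**2 - 2*x - 2.
φ(x) = sin(πx), so φ'(x) = π*cos(π*x).
Note φ(0) = φ(1) = 0, so the boundary term u·φ vanishes.
LHS = ∫_0^1 u(x) φ'(x) dx = ∫_0^1 (2*π*x^3*cos(π*x) - π*x^2*cos(π*x) - 2*π*x*cos(π*x) + π*cos(π*x)) dx. Term by term:
  ∫_0^1 π*cos(π*x) dx = 0;  ∫_0^1 -π*x^2*cos(π*x) dx = 2/π;  ∫_0^1 -2*π*x*cos(π*x) dx = 4/π;
  ∫_0^1 2*π*x^3*cos(π*x) dx = -6/π + 24/π^3.
Sum: 0 + 2/π + 4/π + -6/π + 24/π^3 = 24/π^3.
So LHS = 24/π^3.
∫_0^1 v(x) φ(x) dx = ∫_0^1 (6*x^2*sin(π*x) - 2*x*sin(π*x) - 2*sin(π*x)) dx. Term by term:
  ∫_0^1 -2*sin(π*x) dx = -4/π;  ∫_0^1 -2*x*sin(π*x) dx = -2/π;  ∫_0^1 6*x^2*sin(π*x) dx = -24/π^3 + 6/π.
Sum: -4/π − 2/π + -24/π^3 + 6/π = -24/π^3.
So RHS = -∫_0^1 v(x) φ(x) dx = 24/π^3.
LHS = RHS, so the identity holds for this test φ.
Moreover u is smooth here and v(x) = u'(x) = 6*x**2 - 2*x - 2 pointwise, so the identity holds for every test function. Hence v is the weak derivative of u.


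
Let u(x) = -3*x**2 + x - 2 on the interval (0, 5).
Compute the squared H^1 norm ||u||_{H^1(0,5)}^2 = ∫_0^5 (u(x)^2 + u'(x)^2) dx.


||u||_{H^1}^2 = 39325/6

The H^1 norm (squared) on an interval (0, L) is
  ||u||_{H^1}^2 = ∫_0^L u(x)^2 dx + ∫_0^L u'(x)^2 dx.
Compute u'(x) = 1 - 6*x.
Then u(x)^2 = 9*x**4 - 6*x**3 + 13*x**2 - 4*x + 4 and u'(x)^2 = 36*x**2 - 12*x + 1.
Integrate each monomial from 0 to 5 using ∫_0^5 c·x^n dx = c·5^(n+1)/(n+1):
  ∫_0^5 u(x)^2 dx = ∫_0^5 (9*x^4 - 6*x^3 + 13*x^2 - 4*x + 4) dx. Term by term:
    ∫_0^5 9*x^4 dx = 5625;  ∫_0^5 -6*x^3 dx = -1875/2;  ∫_0^5 13*x^2 dx = 1625/3;
    ∫_0^5 -4*x dx = -50;  ∫_0^5 4 dx = 20.
  Sum: 5625 − 1875/2 + 1625/3 − 50 + 20 = 31195/6.
  ∫_0^5 u'(x)^2 dx = ∫_0^5 (36*x^2 - 12*x + 1) dx. Term by term:
    ∫_0^5 36*x^2 dx = 1500;  ∫_0^5 -12*x dx = -150;  ∫_0^5 1 dx = 5.
  Sum: 1500 − 150 + 5 = 1355.
Adding: ||u||_{H^1}^2 = 31195/6 + 1355 = 39325/6.


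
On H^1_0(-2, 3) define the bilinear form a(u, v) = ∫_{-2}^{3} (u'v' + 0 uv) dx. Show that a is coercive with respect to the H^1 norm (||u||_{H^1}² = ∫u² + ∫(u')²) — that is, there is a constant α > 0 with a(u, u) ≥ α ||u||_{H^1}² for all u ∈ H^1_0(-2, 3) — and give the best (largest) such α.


α = π^2/(π^2 + 25)

Coercivity of a(·,·) on H^1_0(-2, 3) means a(u, u) ≥ α ||u||_{H^1}² for every u ∈ H^1_0.
The interval has length L = 5, and Poincaré/coercivity depend only on L. Here a(u, u) = ∫(u')² + (0)·∫u².
Here c = 0, so a(u,u) = ∫(u')² alone. The condition a(u,u) ≥ α||u||_{H^1}² reads (1−α)∫(u')² ≥ (α−c)∫u². Any admissible α is ≤ 1 (rapidly oscillating u have ∫u²/∫(u')² → 0), and α = 1 would force 0 ≥ (1−c)∫u², impossible since c < 1; so 1−α > 0. By the sharp Poincaré inequality on H^1_0 of an interval of length L, ∫(u')² ≥ (π/L)²∫u² with equality for the first sine mode sin(π(x−x₀)/L) (x₀ the left endpoint), so the inequality holds for all u iff (1−α)(π/L)² ≥ α − c, i.e. α ≤ ((π/L)² + c)/((π/L)² + 1) = (1 + c(L/π)²)/(1 + (L/π)²). (Direct route, valid since c ≤ 0: Poincaré gives c∫u² ≥ c(L/π)²∫(u')², so a(u,u) ≥ (1 + c(L/π)²)∫(u')², while ||u||_{H^1}² ≤ (1 + (L/π)²)∫(u')²; dividing yields the same α.) With (π/L)² = π^2/25 and c = 0, the largest admissible constant is α = ((π/L)² + c)/((π/L)² + 1).
Simplifying, α = π^2/(π^2 + 25).


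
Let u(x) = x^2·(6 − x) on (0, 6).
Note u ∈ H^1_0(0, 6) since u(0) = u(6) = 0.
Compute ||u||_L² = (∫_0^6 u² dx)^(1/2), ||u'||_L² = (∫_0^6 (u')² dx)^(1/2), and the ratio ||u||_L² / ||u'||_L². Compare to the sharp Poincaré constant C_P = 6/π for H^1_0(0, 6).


||u||_L² / ||u'||_L² = 3*sqrt(14)/7 < C_P = 6/π.

u(x) = x^2·(6 − x), so u'(x) = 3*x*(4 - x).
u(x) = x^2·(6 − x) vanishes at x = 0 and x = 6, so u ∈ H^1_0(0, 6). Differentiate via the product rule and integrate the resulting polynomials term by term.
  ∫_0^6 u² dx = ∫_0^6 (x^6 - 12*x^5 + 36*x^4) dx. Term by term:
    ∫_0^6 x^6 dx = 279936/7;  ∫_0^6 -12*x^5 dx = -93312;  ∫_0^6 36*x^4 dx = 279936/5.
  Sum: 279936/7 − 93312 + 279936/5 = 93312/35.
  ∫_0^6 (u')² dx = ∫_0^6 (9*x^4 - 72*x^3 + 144*x^2) dx. Term by term:
    ∫_0^6 9*x^4 dx = 69984/5;  ∫_0^6 -72*x^3 dx = -23328;  ∫_0^6 144*x^2 dx = 10368.
  Sum: 69984/5 − 23328 + 10368 = 5184/5.
∫_0^6 u² dx = 93312/35, so ||u||_L² = 216*sqrt(70)/35.
∫_0^6 (u')² dx = 5184/5, so ||u'||_L² = 72*sqrt(5)/5.
Ratio ||u||_L² / ||u'||_L² = 3*sqrt(14)/7.
Sharp Poincaré constant on H^1_0(0, 6) is C_P = L/π = 6/π, achieved by sin(π/6·x).
A polynomial bump cannot attain the sharp Poincaré constant (only the first sine eigenfunction does), so the ratio is strictly less than C_P, consistent with ||u||_L² ≤ C_P ||u'||_L².


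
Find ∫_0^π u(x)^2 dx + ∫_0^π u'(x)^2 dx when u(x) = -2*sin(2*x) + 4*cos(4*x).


||u||_{H^1(0,π)}^2 = 146*π

u'(x) = -16*sin(4*x) - 4*cos(2*x).
Expand u² and (u')² and integrate term by term on (0, π), using: for integers n ≥ 1, ∫_0^π sin²(nx) dx = ∫_0^π cos²(nx) dx = π/2; for n ≠ n', ∫_0^π sin(nx)sin(n'x) dx = ∫_0^π cos(nx)cos(n'x) dx = 0; and by product-to-sum, ∫_0^π sin(nx)cos(n'x) dx = ½∫_0^π [sin((n+n')x) + sin((n−n')x)] dx, which is 0 when n+n' is even and 2n/(n²−n'²) when n+n' is odd (it need not vanish on (0, π)).
  u² squared terms: (-2)²·∫sin(2x)² dx = 4·π/2 = 2*π;  (4)²·∫cos(4x)² dx = 16·π/2 = 8*π.
  u² cross terms: 2·(-2)·(4)·∫sin(2x)·cos(4x) dx = -16·(0) = 0.
  So ∫_0^π u² dx = 2*π + 8*π + 0 = 10*π.
  (u')² squared terms: (-16)²·∫sin(4x)² dx = 256·π/2 = 128*π;  (-4)²·∫cos(2x)² dx = 16·π/2 = 8*π.
  (u')² cross terms: 2·(-16)·(-4)·∫sin(4x)·cos(2x) dx = 128·(0) = 0.
  So ∫_0^π (u')² dx = 128*π + 8*π + 0 = 136*π.
||u||_{H^1}^2 = (10*π) + (136*π) = 146*π.


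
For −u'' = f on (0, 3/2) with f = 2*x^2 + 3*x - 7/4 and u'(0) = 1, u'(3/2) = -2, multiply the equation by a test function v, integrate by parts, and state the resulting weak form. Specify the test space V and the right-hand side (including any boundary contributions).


V = H^1(0, 3/2) (v unrestricted at boundary; u is determined up to an additive constant); weak form: ∫_0^3/2 u'v' dx = ∫_0^3/2 (2*x^2 + 3*x - 7/4) v dx − 2·v(3/2) − v(0) for all v ∈ V.

Multiply both sides by a test function v and integrate from 0 to 3/2:
  ∫_0^3/2 −u''(x) v(x) dx = ∫_0^3/2 f(x) v(x) dx.
Integrate the LHS by parts once:
  ∫_0^3/2 −u'' v dx = −[u'(x) v(x)]_0^3/2 + ∫_0^3/2 u'(x) v'(x) dx.
Thus ∫_0^3/2 u'(x) v'(x) dx = ∫_0^3/2 f(x) v(x) dx + [u'(x) v(x)]_0^3/2.
Choose V so that boundary terms are either known or forced to vanish.
u has inhomogeneous Neumann u'(0) = 1, u'(3/2) = -2. [u' v]_0^3/2 = (-2)·v(3/2) − (1)·v(0) = − 2·v(3/2) − v(0). Take V = H^1(0, 3/2); boundary term becomes part of RHS.
Weak formulation: find u (satisfying any essential BC) such that ∫_0^3/2 u'(x) v'(x) dx = ∫_0^3/2 f v dx − 2·v(3/2) − v(0) for all v ∈ V (Neumann data are natural BCs: they enter the RHS as boundary terms).
Substituting f(x) = 2*x^2 + 3*x - 7/4, the right-hand side is ∫_0^3/2 (2*x^2 + 3*x - 7/4) v dx − 2·v(3/2) − v(0).
Compatibility check (pure Neumann): taking v ≡ 1 ∈ V gives 0 = ∫_0^3/2 f dx + (-2) − (1), i.e. ∫_0^3/2 f dx must equal u'(0) − u'(3/2) = 3. Indeed ∫_0^3/2 (2*x^2 + 3*x - 7/4) dx = 3, so the data are compatible. The solution is then unique only up to an additive constant (fix it e.g. by requiring ∫_0^3/2 u dx = 0).


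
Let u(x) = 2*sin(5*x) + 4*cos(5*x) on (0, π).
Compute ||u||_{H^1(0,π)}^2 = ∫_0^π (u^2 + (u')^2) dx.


||u||_{H^1(0,π)}^2 = 260*π

u'(x) = -20*sin(5*x) + 10*cos(5*x).
Expand u² and (u')² and integrate term by term on (0, π), using: for integers n ≥ 1, ∫_0^π sin²(nx) dx = ∫_0^π cos²(nx) dx = π/2; for n ≠ n', ∫_0^π sin(nx)sin(n'x) dx = ∫_0^π cos(nx)cos(n'x) dx = 0; and by product-to-sum, ∫_0^π sin(nx)cos(n'x) dx = ½∫_0^π [sin((n+n')x) + sin((n−n')x)] dx, which is 0 when n+n' is even and 2n/(n²−n'²) when n+n' is odd (it need not vanish on (0, π)).
  u² squared terms: (2)²·∫sin(5x)² dx = 4·π/2 = 2*π;  (4)²·∫cos(5x)² dx = 16·π/2 = 8*π.
  u² cross terms: 2·(2)·(4)·∫sin(5x)·cos(5x) dx = 16·(0) = 0.
  So ∫_0^π u² dx = 2*π + 8*π + 0 = 10*π.
  (u')² squared terms: (-20)²·∫sin(5x)² dx = 400·π/2 = 200*π;  (10)²·∫cos(5x)² dx = 100·π/2 = 50*π.
  (u')² cross terms: 2·(-20)·(10)·∫sin(5x)·cos(5x) dx = -400·(0) = 0.
  So ∫_0^π (u')² dx = 200*π + 50*π + 0 = 250*π.
||u||_{H^1}^2 = (10*π) + (250*π) = 260*π.


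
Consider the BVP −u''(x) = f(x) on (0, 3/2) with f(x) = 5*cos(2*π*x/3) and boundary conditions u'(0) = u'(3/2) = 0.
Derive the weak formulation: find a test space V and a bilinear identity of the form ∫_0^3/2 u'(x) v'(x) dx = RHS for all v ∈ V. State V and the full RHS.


V = H^1(0, 3/2) (no boundary constraint on v; u is determined up to an additive constant); weak form: ∫_0^3/2 u'v' dx = ∫_0^3/2 (5*cos(2*π*x/3)) v dx for all v ∈ V.

Multiply both sides by a test function v and integrate from 0 to 3/2:
  ∫_0^3/2 −u''(x) v(x) dx = ∫_0^3/2 f(x) v(x) dx.
Integrate the LHS by parts once:
  ∫_0^3/2 −u'' v dx = −[u'(x) v(x)]_0^3/2 + ∫_0^3/2 u'(x) v'(x) dx.
Thus ∫_0^3/2 u'(x) v'(x) dx = ∫_0^3/2 f(x) v(x) dx + [u'(x) v(x)]_0^3/2.
Choose V so that boundary terms are either known or forced to vanish.
u has homogeneous Neumann: u'(0) = u'(3/2) = 0. So [u' v]_0^3/2 = 0·v(3/2) − 0·v(0) = 0 for any v; take V = H^1(0, 3/2).
Weak formulation: find u (satisfying any essential BC) such that ∫_0^3/2 u'(x) v'(x) dx = ∫_0^3/2 f v dx for all v ∈ V (homogeneous Neumann, so boundary terms vanish).
Substituting f(x) = 5*cos(2*π*x/3), the right-hand side is ∫_0^3/2 (5*cos(2*π*x/3)) v dx.
Compatibility check (pure Neumann): taking v ≡ 1 ∈ V gives 0 = ∫_0^3/2 f dx + (0) − (0), i.e. ∫_0^3/2 f dx must equal u'(0) − u'(3/2) = 0. Indeed ∫_0^3/2 (5*cos(2*π*x/3)) dx = 0, so the data are compatible. The solution is then unique only up to an additive constant (fix it e.g. by requiring ∫_0^3/2 u dx = 0).


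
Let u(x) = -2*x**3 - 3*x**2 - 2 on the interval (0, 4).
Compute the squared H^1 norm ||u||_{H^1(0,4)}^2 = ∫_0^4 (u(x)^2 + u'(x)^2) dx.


||u||_{H^1}^2 = 230512/7

The H^1 norm (squared) on an interval (0, L) is
  ||u||_{H^1}^2 = ∫_0^L u(x)^2 dx + ∫_0^L u'(x)^2 dx.
Compute u'(x) = -6*x**2 - 6*x.
Then u(x)^2 = 4*x**6 + 12*x**5 + 9*x**4 + 8*x**3 + 12*x**2 + 4 and u'(x)^2 = 36*x**4 + 72*x**3 + 36*x**2.
Integrate each monomial from 0 to 4 using ∫_0^4 c·x^n dx = c·4^(n+1)/(n+1):
  ∫_0^4 u(x)^2 dx = ∫_0^4 (4*x^6 + 12*x^5 + 9*x^4 + 8*x^3 + 12*x^2 + 4) dx. Term by term:
    ∫_0^4 4*x^6 dx = 65536/7;  ∫_0^4 12*x^5 dx = 8192;  ∫_0^4 9*x^4 dx = 9216/5;
    ∫_0^4 8*x^3 dx = 512;  ∫_0^4 12*x^2 dx = 256;  ∫_0^4 4 dx = 16.
  Sum: 65536/7 + 8192 + 9216/5 + 512 + 256 + 16 = 706352/35.
  ∫_0^4 u'(x)^2 dx = ∫_0^4 (36*x^4 + 72*x^3 + 36*x^2) dx. Term by term:
    ∫_0^4 36*x^4 dx = 36864/5;  ∫_0^4 72*x^3 dx = 4608;  ∫_0^4 36*x^2 dx = 768.
  Sum: 36864/5 + 4608 + 768 = 63744/5.
Adding: ||u||_{H^1}^2 = 706352/35 + 63744/5 = 230512/7.


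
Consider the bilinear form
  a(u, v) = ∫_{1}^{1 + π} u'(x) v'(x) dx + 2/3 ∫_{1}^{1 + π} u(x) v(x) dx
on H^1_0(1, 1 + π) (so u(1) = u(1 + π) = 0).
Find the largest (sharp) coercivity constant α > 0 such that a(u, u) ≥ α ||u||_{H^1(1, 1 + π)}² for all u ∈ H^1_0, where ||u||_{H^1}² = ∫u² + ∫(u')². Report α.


α = 5/6

Coercivity of a(·,·) on H^1_0(1, 1 + π) means a(u, u) ≥ α ||u||_{H^1}² for every u ∈ H^1_0.
The interval has length L = π, and Poincaré/coercivity depend only on L. Here a(u, u) = ∫(u')² + (2/3)·∫u².
Here 0 < c = 2/3 < 1. The condition a(u,u) ≥ α||u||_{H^1}² reads (1−α)∫(u')² ≥ (α−c)∫u². Any admissible α is ≤ 1 (rapidly oscillating u have ∫u²/∫(u')² → 0), and α = 1 would force 0 ≥ (1−c)∫u², impossible since c < 1; so 1−α > 0. By the sharp Poincaré inequality on H^1_0 of an interval of length L, ∫(u')² ≥ (π/L)²∫u² with equality for the first sine mode sin(π(x−x₀)/L) (x₀ the left endpoint), so the inequality holds for all u iff (1−α)(π/L)² ≥ α − c, i.e. α ≤ ((π/L)² + c)/((π/L)² + 1) = (1 + c(L/π)²)/(1 + (L/π)²). With (π/L)² = 1 and c = 2/3, the largest admissible constant is α = ((π/L)² + c)/((π/L)² + 1).
Simplifying, α = 5/6.
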